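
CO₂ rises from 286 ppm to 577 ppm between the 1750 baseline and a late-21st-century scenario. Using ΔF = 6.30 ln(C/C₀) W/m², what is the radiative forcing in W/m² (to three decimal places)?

ΔF = 4.422 W/m²

CO₂ absorption bands are partially saturated, so forcing scales with the logarithm of the concentration ratio.
CO₂: 6.30 × ln(577/286) = 6.30 × ln(2.01748) = 6.30 × 0.70185 = 4.4217 W/m².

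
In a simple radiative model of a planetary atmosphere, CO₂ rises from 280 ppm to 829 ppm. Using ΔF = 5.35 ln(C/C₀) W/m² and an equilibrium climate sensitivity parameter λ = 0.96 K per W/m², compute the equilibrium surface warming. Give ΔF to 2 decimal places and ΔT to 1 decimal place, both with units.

CO₂: 5.35 × ln(829/280) = 5.35 × ln(2.96071) = 5.35 × 1.08543 = 5.8071 W/m².
ΔT = λ ΔF = 0.96 × 5.81 = 5.5776 K.

ΔF = 5.81 W/m²; ΔT = 5.6 K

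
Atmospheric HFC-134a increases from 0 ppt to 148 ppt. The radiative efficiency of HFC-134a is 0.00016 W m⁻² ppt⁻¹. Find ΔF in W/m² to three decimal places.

HFC-134a: ΔF = 0.00016 × (148 − 0) = 0.00016 × 148 = 0.0237 W/m².

ΔF = 0.024 W/m²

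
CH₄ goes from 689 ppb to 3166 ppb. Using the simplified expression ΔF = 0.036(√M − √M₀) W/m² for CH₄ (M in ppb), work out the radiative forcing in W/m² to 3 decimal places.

CH₄: 0.036 × (√3166 − √689) = 0.036 × (56.2672 − 26.2488) = 0.036 × 30.0184 = 1.0807 W/m².

ΔF = 1.081 W/m²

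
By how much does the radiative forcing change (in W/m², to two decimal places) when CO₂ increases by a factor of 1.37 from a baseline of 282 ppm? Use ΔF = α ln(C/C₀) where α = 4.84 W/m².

Because the forcing depends only on the ratio C/C₀, the initial concentration does not enter.
ΔF = 4.84 × ln(1.37) = 4.84 × 0.31481 = 1.5237 W/m².

ΔF = 1.52 W/m²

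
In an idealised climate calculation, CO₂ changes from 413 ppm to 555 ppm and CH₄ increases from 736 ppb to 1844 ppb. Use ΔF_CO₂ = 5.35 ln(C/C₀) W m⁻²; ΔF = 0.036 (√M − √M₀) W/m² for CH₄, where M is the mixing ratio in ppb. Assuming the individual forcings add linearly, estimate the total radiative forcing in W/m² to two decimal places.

ΔF = 2.15 W/m²

CO₂: 5.35 × ln(555/413) = 5.35 × ln(1.34383) = 5.35 × 0.29552 = 1.5810 W/m².
CH₄: 0.036 × (√1844 − √736) = 0.036 × (42.9418 − 27.1293) = 0.036 × 15.8125 = 0.5693 W/m².
Total ΔF = 1.5810 + 0.5693 = 2.1503 W/m².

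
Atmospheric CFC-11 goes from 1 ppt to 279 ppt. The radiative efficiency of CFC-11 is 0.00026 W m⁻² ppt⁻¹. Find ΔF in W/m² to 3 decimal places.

ΔF = 0.072 W/m²

CFC-11: ΔF = 0.00026 × (279 − 1) = 0.00026 × 278 = 0.0723 W/m².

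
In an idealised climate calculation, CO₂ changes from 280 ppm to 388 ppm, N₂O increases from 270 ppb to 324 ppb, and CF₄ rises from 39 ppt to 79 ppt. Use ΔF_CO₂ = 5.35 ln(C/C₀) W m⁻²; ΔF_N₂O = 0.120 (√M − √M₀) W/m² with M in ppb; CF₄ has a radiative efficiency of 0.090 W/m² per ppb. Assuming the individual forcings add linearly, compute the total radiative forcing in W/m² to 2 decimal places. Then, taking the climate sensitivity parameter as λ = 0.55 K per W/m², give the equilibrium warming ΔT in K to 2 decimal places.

CO₂: 5.35 × ln(388/280) = 5.35 × ln(1.38571) = 5.35 × 0.32621 = 1.7452 W/m².
N₂O: 0.120 × (√324 − √270) = 0.120 × (18.0000 − 16.4317) = 0.120 × 1.5683 = 0.1882 W/m².
CF₄: Δ = 79 − 39 = 40 ppt = 0.040 ppb; ΔF = 0.090 × 0.040 = 0.0036 W/m².
Total ΔF = 1.7452 + 0.1882 + 0.0036 = 1.9370 W/m².
ΔT = λ ΔF = 0.55 × 1.94 = 1.0670 K.

ΔF = 1.94 W/m²; ΔT = 1.07 K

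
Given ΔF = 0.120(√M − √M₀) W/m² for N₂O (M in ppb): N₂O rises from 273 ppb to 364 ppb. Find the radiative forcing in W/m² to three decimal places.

ΔF = 0.307 W/m²

N₂O: 0.120 × (√364 − √273) = 0.120 × (19.0788 − 16.5227) = 0.120 × 2.5561 = 0.3067 W/m².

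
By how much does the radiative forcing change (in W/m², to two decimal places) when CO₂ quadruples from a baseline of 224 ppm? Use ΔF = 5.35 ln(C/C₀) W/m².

ΔF = 7.42 W/m²

Because the forcing depends only on the ratio C/C₀, the initial concentration does not enter.
ΔF = 5.35 × ln(4) = 5.35 × 1.38629 = 7.4167 W/m².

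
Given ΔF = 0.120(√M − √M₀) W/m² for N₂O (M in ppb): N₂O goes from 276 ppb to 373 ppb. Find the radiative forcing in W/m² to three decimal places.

ΔF = 0.324 W/m²

N₂O: 0.120 × (√373 − √276) = 0.120 × (19.3132 − 16.6132) = 0.120 × 2.7000 = 0.3240 W/m².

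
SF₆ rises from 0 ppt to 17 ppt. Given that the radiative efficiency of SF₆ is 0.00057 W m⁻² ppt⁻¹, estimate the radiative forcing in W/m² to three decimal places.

ΔF = 0.010 W/m²

SF₆: ΔF = 0.00057 × (17 − 0) = 0.00057 × 17 = 0.0097 W/m².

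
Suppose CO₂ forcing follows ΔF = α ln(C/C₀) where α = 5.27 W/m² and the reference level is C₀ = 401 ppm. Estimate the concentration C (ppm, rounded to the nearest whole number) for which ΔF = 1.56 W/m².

Set 5.27 ln(C/401) = 1.56, so ln(C/401) = 1.56/5.27 = 0.29602.
Then C/401 = e^0.29602 = 1.34450, giving C = 401 × 1.34450 = 539.14 ppm.

C ≈ 539 ppm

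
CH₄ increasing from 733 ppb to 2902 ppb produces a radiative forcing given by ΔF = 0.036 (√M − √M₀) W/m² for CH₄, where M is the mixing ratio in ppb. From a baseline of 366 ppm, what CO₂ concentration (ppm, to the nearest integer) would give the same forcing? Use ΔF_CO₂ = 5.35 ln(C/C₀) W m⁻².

CH₄ forcing: 0.036 × (√2902 − √733) = 0.036 × (53.8702 − 27.0740) = 0.036 × 26.7962 = 0.96466 W/m².
Set 5.35 ln(C/366) = 0.96466: ln(C/366) = 0.96466/5.35 = 0.18031, so C = 366 × e^0.18031 = 366 × 1.19759 = 438.32 ppm.

C ≈ 438 ppm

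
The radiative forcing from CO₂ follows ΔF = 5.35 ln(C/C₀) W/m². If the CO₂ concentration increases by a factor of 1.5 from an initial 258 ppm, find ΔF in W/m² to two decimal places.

ΔF = 5.35 × ln(1.5) = 5.35 × 0.40547 = 2.1693 W/m².

ΔF = 2.17 W/m²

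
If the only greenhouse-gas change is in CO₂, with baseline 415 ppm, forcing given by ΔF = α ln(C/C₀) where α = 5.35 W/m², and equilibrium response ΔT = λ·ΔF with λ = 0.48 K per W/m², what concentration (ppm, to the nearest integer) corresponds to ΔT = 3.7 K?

C ≈ 1753 ppm

Required forcing: ΔF = ΔT/λ = 3.7/0.48 = 7.7083 W/m².
Then ln(C/415) = ΔF/5.35 = 7.7083/5.35 = 1.44080.
So C = 415 × e^1.44080 = 415 × 4.22407 = 1752.99 ppm.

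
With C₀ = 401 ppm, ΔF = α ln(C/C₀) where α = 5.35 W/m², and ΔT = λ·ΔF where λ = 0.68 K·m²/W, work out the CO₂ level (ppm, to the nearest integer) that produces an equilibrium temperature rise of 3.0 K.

C ≈ 915 ppm

Required forcing: ΔF = ΔT/λ = 3.0/0.68 = 4.4118 W/m².
Then ln(C/401) = ΔF/5.35 = 4.4118/5.35 = 0.82464.
So C = 401 × e^0.82464 = 401 × 2.28106 = 914.71 ppm.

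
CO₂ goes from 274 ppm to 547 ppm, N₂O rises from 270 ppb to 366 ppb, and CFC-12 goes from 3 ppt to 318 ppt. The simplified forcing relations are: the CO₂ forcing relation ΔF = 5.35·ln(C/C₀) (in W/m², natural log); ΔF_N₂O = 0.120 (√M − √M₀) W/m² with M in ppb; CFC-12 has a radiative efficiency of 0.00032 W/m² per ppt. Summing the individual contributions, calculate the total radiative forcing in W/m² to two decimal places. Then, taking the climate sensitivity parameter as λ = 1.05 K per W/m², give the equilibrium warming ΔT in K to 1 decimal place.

ΔF = 4.12 W/m²; ΔT = 4.3 K

CO₂: 5.35 × ln(547/274) = 5.35 × ln(1.99635) = 5.35 × 0.69132 = 3.6986 W/m².
N₂O: 0.120 × (√366 − √270) = 0.120 × (19.1311 − 16.4317) = 0.120 × 2.6994 = 0.3239 W/m².
CFC-12: ΔF = 0.00032 × (318 − 3) = 0.00032 × 315 = 0.1008 W/m².
Total ΔF = 3.6986 + 0.3239 + 0.1008 = 4.1233 W/m².
ΔT = λ ΔF = 1.05 × 4.12 = 4.3260 K.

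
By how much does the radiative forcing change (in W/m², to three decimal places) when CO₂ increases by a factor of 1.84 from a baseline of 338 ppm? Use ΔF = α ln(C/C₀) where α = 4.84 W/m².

ΔF = 4.84 × ln(1.84) = 4.84 × 0.60977 = 2.9513 W/m².

ΔF = 2.951 W/m²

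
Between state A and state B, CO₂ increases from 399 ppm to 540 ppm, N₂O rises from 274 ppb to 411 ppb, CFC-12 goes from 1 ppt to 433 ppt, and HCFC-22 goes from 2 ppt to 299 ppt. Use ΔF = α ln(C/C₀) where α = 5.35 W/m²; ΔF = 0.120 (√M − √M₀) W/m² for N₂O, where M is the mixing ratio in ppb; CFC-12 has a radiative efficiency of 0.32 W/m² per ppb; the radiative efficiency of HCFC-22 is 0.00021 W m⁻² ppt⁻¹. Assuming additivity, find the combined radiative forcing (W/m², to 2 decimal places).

ΔF = 2.27 W/m²

CO₂: 5.35 × ln(540/399) = 5.35 × ln(1.35338) = 5.35 × 0.30261 = 1.6190 W/m².
N₂O: 0.120 × (√411 − √274) = 0.120 × (20.2731 − 16.5529) = 0.120 × 3.7202 = 0.4464 W/m².
CFC-12: Δ = 433 − 1 = 432 ppt = 0.432 ppb; ΔF = 0.32 × 0.432 = 0.1382 W/m².
HCFC-22: ΔF = 0.00021 × (299 − 2) = 0.00021 × 297 = 0.0624 W/m².
Total ΔF = 1.6190 + 0.4464 + 0.1382 + 0.0624 = 2.2660 W/m².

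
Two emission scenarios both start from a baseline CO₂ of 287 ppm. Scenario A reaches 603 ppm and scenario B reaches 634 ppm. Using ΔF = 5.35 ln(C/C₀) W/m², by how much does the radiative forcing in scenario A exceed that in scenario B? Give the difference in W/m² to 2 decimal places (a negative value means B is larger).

ΔF_A = 5.35 ln(603/287) = 5.35 × 0.74243 = 3.9720 W/m².
ΔF_B = 5.35 ln(634/287) = 5.35 × 0.79257 = 4.2402 W/m².
Difference: 3.9720 − 4.2402 = -0.2682 W/m².
(Equivalently, ΔF_A − ΔF_B = 5.35 ln(603/634) = 5.35 × -0.05013 = -0.2682 W/m².)

ΔF_A − ΔF_B = -0.27 W/m²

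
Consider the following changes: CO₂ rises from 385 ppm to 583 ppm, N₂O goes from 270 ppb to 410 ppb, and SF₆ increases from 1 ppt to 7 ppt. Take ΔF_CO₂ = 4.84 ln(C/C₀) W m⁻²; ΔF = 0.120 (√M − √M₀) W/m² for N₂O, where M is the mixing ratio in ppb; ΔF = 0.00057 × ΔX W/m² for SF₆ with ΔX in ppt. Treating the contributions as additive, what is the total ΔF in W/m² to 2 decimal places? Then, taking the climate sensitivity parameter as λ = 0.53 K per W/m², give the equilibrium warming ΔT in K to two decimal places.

ΔF = 2.47 W/m²; ΔT = 1.31 K

CO₂: 4.84 × ln(583/385) = 4.84 × ln(1.51429) = 4.84 × 0.41495 = 2.0084 W/m².
N₂O: 0.120 × (√410 − √270) = 0.120 × (20.2485 − 16.4317) = 0.120 × 3.8168 = 0.4580 W/m².
SF₆: ΔF = 0.00057 × (7 − 1) = 0.00057 × 6 = 0.0034 W/m².
Total ΔF = 2.0084 + 0.4580 + 0.0034 = 2.4698 W/m².
ΔT = λ ΔF = 0.53 × 2.47 = 1.3091 K.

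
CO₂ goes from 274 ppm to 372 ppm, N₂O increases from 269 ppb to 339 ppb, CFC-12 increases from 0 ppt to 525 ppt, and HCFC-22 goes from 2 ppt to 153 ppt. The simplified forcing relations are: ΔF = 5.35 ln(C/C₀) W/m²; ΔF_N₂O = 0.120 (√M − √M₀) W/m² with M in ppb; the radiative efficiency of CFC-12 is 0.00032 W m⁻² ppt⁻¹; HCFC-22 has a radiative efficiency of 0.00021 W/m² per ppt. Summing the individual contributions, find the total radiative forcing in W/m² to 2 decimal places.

CO₂: 5.35 × ln(372/274) = 5.35 × ln(1.35766) = 5.35 × 0.30576 = 1.6358 W/m².
N₂O: 0.120 × (√339 − √269) = 0.120 × (18.4120 − 16.4012) = 0.120 × 2.0108 = 0.2413 W/m².
CFC-12: ΔF = 0.00032 × (525 − 0) = 0.00032 × 525 = 0.1680 W/m².
HCFC-22: ΔF = 0.00021 × (153 − 2) = 0.00021 × 151 = 0.0317 W/m².
Total ΔF = 1.6358 + 0.2413 + 0.1680 + 0.0317 = 2.0768 W/m².

ΔF = 2.08 W/m²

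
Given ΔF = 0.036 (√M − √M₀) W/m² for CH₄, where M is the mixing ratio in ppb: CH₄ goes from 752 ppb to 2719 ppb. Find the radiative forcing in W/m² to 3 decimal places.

CH₄: 0.036 × (√2719 − √752) = 0.036 × (52.1440 − 27.4226) = 0.036 × 24.7214 = 0.8900 W/m².

ΔF = 0.890 W/m²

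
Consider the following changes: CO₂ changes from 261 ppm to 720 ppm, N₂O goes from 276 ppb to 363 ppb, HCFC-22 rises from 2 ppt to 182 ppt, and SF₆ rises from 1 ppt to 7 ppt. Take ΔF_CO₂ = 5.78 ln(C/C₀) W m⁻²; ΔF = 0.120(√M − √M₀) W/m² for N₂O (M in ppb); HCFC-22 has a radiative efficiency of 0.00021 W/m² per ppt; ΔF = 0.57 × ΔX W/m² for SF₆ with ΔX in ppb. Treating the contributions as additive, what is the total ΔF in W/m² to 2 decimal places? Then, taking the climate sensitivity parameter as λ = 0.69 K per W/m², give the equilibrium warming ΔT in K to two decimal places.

ΔF = 6.20 W/m²; ΔT = 4.28 K

CO₂: 5.78 × ln(720/261) = 5.78 × ln(2.75862) = 5.78 × 1.01473 = 5.8651 W/m².
N₂O: 0.120 × (√363 − √276) = 0.120 × (19.0526 − 16.6132) = 0.120 × 2.4394 = 0.2927 W/m².
HCFC-22: ΔF = 0.00021 × (182 − 2) = 0.00021 × 180 = 0.0378 W/m².
SF₆: Δ = 7 − 1 = 6 ppt = 0.006 ppb; ΔF = 0.57 × 0.006 = 0.0034 W/m².
Total ΔF = 5.8651 + 0.2927 + 0.0378 + 0.0034 = 6.1990 W/m².
ΔT = λ ΔF = 0.69 × 6.20 = 4.2780 K.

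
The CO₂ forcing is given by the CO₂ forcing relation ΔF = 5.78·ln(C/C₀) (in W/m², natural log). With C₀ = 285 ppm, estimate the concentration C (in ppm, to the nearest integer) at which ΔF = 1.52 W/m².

C ≈ 371 ppm

Set 5.78 ln(C/285) = 1.52, so ln(C/285) = 1.52/5.78 = 0.26298.
Then C/285 = e^0.26298 = 1.30080, giving C = 285 × 1.30080 = 370.73 ppm.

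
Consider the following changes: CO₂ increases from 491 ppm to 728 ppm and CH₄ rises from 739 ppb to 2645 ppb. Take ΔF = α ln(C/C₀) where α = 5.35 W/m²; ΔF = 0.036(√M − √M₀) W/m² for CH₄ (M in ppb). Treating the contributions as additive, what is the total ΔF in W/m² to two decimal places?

CO₂: 5.35 × ln(728/491) = 5.35 × ln(1.48269) = 5.35 × 0.39386 = 2.1072 W/m².
CH₄: 0.036 × (√2645 − √739) = 0.036 × (51.4296 − 27.1846) = 0.036 × 24.2450 = 0.8728 W/m².
Total ΔF = 2.1072 + 0.8728 = 2.9800 W/m².

ΔF = 2.98 W/m²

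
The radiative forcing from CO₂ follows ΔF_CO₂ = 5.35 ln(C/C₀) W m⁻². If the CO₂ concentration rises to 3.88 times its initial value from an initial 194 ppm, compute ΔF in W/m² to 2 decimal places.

ΔF = 7.25 W/m²

Because the forcing depends only on the ratio C/C₀, the initial concentration does not enter.
ΔF = 5.35 × ln(3.88) = 5.35 × 1.35584 = 7.2537 W/m².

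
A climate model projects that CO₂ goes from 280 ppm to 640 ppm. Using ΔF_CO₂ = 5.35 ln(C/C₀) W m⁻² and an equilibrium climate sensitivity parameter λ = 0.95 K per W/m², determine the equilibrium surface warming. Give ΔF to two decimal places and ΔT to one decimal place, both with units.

CO₂: 5.35 × ln(640/280) = 5.35 × ln(2.28571) = 5.35 × 0.82668 = 4.4227 W/m².
ΔT = λ ΔF = 0.95 × 4.42 = 4.1990 K.

ΔF = 4.42 W/m²; ΔT = 4.2 K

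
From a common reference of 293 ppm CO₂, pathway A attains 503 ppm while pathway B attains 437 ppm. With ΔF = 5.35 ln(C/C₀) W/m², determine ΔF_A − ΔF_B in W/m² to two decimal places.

ΔF_A − ΔF_B = 0.75 W/m²

ΔF_A = 5.35 ln(503/293) = 5.35 × 0.54042 = 2.8912 W/m².
ΔF_B = 5.35 ln(437/293) = 5.35 × 0.39976 = 2.1387 W/m².
Difference: 2.8912 − 2.1387 = 0.7525 W/m².
(Equivalently, ΔF_A − ΔF_B = 5.35 ln(503/437) = 5.35 × 0.14066 = 0.7525 W/m².)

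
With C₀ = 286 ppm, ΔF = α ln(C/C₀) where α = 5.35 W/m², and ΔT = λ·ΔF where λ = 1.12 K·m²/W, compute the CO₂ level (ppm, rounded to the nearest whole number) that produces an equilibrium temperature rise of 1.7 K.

C ≈ 380 ppm

Required forcing: ΔF = ΔT/λ = 1.7/1.12 = 1.5179 W/m².
Then ln(C/286) = ΔF/5.35 = 1.5179/5.35 = 0.28372.
So C = 286 × e^0.28372 = 286 × 1.32806 = 379.83 ppm.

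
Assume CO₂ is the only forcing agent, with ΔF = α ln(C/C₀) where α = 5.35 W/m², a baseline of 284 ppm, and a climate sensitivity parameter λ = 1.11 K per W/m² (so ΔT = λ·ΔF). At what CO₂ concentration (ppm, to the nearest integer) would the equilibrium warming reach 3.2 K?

C ≈ 487 ppm

Required forcing: ΔF = ΔT/λ = 3.2/1.11 = 2.8829 W/m².
Then ln(C/284) = ΔF/5.35 = 2.8829/5.35 = 0.53886.
So C = 284 × e^0.53886 = 284 × 1.71405 = 486.79 ppm.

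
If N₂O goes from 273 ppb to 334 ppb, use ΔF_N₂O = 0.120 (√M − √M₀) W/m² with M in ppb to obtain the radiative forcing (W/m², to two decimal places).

N₂O: 0.120 × (√334 − √273) = 0.120 × (18.2757 − 16.5227) = 0.120 × 1.7530 = 0.2104 W/m².

ΔF = 0.21 W/m²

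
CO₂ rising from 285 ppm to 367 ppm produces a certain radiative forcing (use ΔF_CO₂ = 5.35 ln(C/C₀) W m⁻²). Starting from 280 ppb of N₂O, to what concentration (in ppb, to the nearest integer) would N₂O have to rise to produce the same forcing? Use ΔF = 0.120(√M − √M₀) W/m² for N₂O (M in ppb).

M ≈ 784 ppb

CO₂ forcing: 5.35 × ln(367/285) = 5.35 × 0.252873 = 1.35287 W/m².
Set 0.120(√M − √280) = 1.35287: √M = 1.35287/0.120 + √280 = 11.2739 + 16.7332 = 28.0071.
M = (28.0071)² = 784.40 ppb.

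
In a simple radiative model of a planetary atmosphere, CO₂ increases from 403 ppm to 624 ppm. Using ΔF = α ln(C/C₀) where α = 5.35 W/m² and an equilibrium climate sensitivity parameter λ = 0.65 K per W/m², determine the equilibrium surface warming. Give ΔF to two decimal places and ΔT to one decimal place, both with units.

ΔF = 2.34 W/m²; ΔT = 1.5 K

CO₂: 5.35 × ln(624/403) = 5.35 × ln(1.54839) = 5.35 × 0.43722 = 2.3391 W/m².
ΔT = λ ΔF = 0.65 × 2.34 = 1.5210 K.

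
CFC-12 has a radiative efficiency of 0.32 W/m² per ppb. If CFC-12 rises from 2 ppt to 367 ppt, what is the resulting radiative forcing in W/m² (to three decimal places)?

ΔF = 0.117 W/m²

CFC-12: Δ = 367 − 2 = 365 ppt = 0.365 ppb; ΔF = 0.32 × 0.365 = 0.1168 W/m².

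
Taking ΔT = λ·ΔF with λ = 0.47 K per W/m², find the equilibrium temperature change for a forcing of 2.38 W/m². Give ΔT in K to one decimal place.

ΔT = 1.1 K

ΔT = λ ΔF = 0.47 × 2.38 = 1.1186 K.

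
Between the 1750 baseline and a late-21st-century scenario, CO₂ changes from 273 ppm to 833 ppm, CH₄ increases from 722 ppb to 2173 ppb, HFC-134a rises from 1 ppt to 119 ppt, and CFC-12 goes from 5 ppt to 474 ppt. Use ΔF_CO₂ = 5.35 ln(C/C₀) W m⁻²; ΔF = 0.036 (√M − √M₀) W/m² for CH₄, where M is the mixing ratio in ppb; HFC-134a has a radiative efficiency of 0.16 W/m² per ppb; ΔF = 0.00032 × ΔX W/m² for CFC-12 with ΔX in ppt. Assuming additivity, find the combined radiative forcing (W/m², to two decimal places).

CO₂: 5.35 × ln(833/273) = 5.35 × ln(3.05128) = 5.35 × 1.11556 = 5.9682 W/m².
CH₄: 0.036 × (√2173 − √722) = 0.036 × (46.6154 − 26.8701) = 0.036 × 19.7453 = 0.7108 W/m².
HFC-134a: Δ = 119 − 1 = 118 ppt = 0.118 ppb; ΔF = 0.16 × 0.118 = 0.0189 W/m².
CFC-12: ΔF = 0.00032 × (474 − 5) = 0.00032 × 469 = 0.1501 W/m².
Total ΔF = 5.9682 + 0.7108 + 0.0189 + 0.1501 = 6.8480 W/m².

ΔF = 6.85 W/m²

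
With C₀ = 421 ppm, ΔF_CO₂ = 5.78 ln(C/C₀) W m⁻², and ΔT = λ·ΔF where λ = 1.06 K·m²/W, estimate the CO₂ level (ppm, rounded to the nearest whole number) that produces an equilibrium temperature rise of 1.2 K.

Required forcing: ΔF = ΔT/λ = 1.2/1.06 = 1.1321 W/m².
Then ln(C/421) = ΔF/5.78 = 1.1321/5.78 = 0.19587.
So C = 421 × e^0.19587 = 421 × 1.21637 = 512.09 ppm.

C ≈ 512 ppm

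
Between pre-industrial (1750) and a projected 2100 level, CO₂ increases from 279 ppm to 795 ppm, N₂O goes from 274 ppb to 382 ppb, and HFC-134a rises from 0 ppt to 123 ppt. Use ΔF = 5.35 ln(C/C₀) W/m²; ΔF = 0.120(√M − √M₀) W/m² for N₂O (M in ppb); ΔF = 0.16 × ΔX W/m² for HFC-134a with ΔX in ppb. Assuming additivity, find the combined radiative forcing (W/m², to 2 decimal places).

CO₂: 5.35 × ln(795/279) = 5.35 × ln(2.84946) = 5.35 × 1.04713 = 5.6021 W/m².
N₂O: 0.120 × (√382 − √274) = 0.120 × (19.5448 − 16.5529) = 0.120 × 2.9919 = 0.3590 W/m².
HFC-134a: Δ = 123 − 0 = 123 ppt = 0.123 ppb; ΔF = 0.16 × 0.123 = 0.0197 W/m².
Total ΔF = 5.6021 + 0.3590 + 0.0197 = 5.9808 W/m².

ΔF = 5.98 W/m²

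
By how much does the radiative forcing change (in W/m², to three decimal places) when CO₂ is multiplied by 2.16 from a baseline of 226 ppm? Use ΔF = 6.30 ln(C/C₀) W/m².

ΔF = 4.852 W/m²

Because the forcing depends only on the ratio C/C₀, the initial concentration does not enter.
ΔF = 6.30 × ln(2.16) = 6.30 × 0.77011 = 4.8517 W/m².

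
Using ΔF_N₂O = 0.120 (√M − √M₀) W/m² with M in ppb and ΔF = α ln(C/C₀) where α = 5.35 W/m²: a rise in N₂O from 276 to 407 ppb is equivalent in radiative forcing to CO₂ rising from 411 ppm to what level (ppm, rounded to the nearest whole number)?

C ≈ 445 ppm

N₂O forcing: 0.120 × (√407 − √276) = 0.120 × (20.1742 − 16.6132) = 0.120 × 3.5610 = 0.42732 W/m².
Set 5.35 ln(C/411) = 0.42732: ln(C/411) = 0.42732/5.35 = 0.07987, so C = 411 × e^0.07987 = 411 × 1.08315 = 445.17 ppm.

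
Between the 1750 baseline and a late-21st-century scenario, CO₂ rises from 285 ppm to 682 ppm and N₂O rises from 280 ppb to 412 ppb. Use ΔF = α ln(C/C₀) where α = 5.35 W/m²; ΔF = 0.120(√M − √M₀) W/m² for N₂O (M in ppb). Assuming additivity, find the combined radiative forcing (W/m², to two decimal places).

CO₂: 5.35 × ln(682/285) = 5.35 × ln(2.39298) = 5.35 × 0.87254 = 4.6681 W/m².
N₂O: 0.120 × (√412 − √280) = 0.120 × (20.2978 − 16.7332) = 0.120 × 3.5646 = 0.4278 W/m².
Total ΔF = 4.6681 + 0.4278 = 5.0959 W/m².

ΔF = 5.10 W/m²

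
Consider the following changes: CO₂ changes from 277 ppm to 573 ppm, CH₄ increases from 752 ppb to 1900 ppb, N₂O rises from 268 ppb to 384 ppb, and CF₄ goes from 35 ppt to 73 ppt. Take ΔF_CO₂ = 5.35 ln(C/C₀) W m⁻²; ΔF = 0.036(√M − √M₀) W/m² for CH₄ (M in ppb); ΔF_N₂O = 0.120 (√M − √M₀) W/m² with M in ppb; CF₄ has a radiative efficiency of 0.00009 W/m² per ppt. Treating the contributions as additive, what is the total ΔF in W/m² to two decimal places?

ΔF = 4.86 W/m²

CO₂: 5.35 × ln(573/277) = 5.35 × ln(2.06859) = 5.35 × 0.72687 = 3.8888 W/m².
CH₄: 0.036 × (√1900 − √752) = 0.036 × (43.5890 − 27.4226) = 0.036 × 16.1664 = 0.5820 W/m².
N₂O: 0.120 × (√384 − √268) = 0.120 × (19.5959 − 16.3707) = 0.120 × 3.2252 = 0.3870 W/m².
CF₄: ΔF = 0.00009 × (73 − 35) = 0.00009 × 38 = 0.0034 W/m².
Total ΔF = 3.8888 + 0.5820 + 0.3870 + 0.0034 = 4.8612 W/m².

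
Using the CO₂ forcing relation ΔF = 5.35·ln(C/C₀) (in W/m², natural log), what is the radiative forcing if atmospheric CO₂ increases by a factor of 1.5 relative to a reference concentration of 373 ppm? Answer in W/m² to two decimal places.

Because the forcing depends only on the ratio C/C₀, the initial concentration does not enter.
ΔF = 5.35 × ln(1.5) = 5.35 × 0.40547 = 2.1693 W/m².

ΔF = 2.17 W/m²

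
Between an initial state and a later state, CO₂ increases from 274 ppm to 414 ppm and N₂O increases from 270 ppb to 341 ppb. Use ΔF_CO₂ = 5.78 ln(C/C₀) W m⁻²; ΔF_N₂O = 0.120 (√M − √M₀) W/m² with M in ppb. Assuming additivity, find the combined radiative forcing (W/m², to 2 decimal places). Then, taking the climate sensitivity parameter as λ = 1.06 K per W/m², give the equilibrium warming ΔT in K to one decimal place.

CO₂: 5.78 × ln(414/274) = 5.78 × ln(1.51095) = 5.78 × 0.41274 = 2.3856 W/m².
N₂O: 0.120 × (√341 − √270) = 0.120 × (18.4662 − 16.4317) = 0.120 × 2.0345 = 0.2441 W/m².
Total ΔF = 2.3856 + 0.2441 = 2.6297 W/m².
ΔT = λ ΔF = 1.06 × 2.63 = 2.7878 K.

ΔF = 2.63 W/m²; ΔT = 2.8 K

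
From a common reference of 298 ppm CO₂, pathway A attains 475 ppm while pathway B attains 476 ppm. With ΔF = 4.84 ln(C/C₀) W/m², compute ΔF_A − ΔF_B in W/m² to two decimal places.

ΔF_A − ΔF_B = -0.01 W/m²

ΔF_A = 4.84 ln(475/298) = 4.84 × 0.46622 = 2.2565 W/m².
ΔF_B = 4.84 ln(476/298) = 4.84 × 0.46832 = 2.2667 W/m².
Difference: 2.2565 − 2.2667 = -0.0102 W/m².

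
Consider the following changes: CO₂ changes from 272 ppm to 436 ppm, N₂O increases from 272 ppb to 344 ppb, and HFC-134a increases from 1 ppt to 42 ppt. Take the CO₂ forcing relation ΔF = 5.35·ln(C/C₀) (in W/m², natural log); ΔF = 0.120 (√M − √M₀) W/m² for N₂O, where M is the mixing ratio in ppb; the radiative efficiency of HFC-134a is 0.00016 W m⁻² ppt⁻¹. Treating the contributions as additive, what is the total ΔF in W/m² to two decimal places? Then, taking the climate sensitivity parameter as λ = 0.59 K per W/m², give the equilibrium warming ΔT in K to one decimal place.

ΔF = 2.78 W/m²; ΔT = 1.6 K

CO₂: 5.35 × ln(436/272) = 5.35 × ln(1.60294) = 5.35 × 0.47184 = 2.5243 W/m².
N₂O: 0.120 × (√344 − √272) = 0.120 × (18.5472 − 16.4924) = 0.120 × 2.0548 = 0.2466 W/m².
HFC-134a: ΔF = 0.00016 × (42 − 1) = 0.00016 × 41 = 0.0066 W/m².
Total ΔF = 2.5243 + 0.2466 + 0.0066 = 2.7775 W/m².
ΔT = λ ΔF = 0.59 × 2.78 = 1.6402 K.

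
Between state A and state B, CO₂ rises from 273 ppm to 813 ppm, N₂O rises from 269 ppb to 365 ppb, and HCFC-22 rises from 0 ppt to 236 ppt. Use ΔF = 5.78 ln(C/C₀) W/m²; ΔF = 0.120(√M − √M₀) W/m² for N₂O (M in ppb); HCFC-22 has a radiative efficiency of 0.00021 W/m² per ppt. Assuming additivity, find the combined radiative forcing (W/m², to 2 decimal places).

ΔF = 6.68 W/m²

CO₂: 5.78 × ln(813/273) = 5.78 × ln(2.97802) = 5.78 × 1.09126 = 6.3075 W/m².
N₂O: 0.120 × (√365 − √269) = 0.120 × (19.1050 − 16.4012) = 0.120 × 2.7038 = 0.3245 W/m².
HCFC-22: ΔF = 0.00021 × (236 − 0) = 0.00021 × 236 = 0.0496 W/m².
Total ΔF = 6.3075 + 0.3245 + 0.0496 = 6.6816 W/m².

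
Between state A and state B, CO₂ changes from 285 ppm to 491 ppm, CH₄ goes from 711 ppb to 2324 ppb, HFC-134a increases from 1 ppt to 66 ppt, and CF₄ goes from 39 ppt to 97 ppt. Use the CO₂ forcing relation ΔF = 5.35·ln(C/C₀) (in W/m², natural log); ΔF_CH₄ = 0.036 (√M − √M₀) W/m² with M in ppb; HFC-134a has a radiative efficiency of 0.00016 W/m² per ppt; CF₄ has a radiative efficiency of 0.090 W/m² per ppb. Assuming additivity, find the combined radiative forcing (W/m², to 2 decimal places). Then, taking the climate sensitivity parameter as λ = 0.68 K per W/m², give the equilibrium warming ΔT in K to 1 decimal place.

CO₂: 5.35 × ln(491/285) = 5.35 × ln(1.72281) = 5.35 × 0.54396 = 2.9102 W/m².
CH₄: 0.036 × (√2324 − √711) = 0.036 × (48.2079 − 26.6646) = 0.036 × 21.5433 = 0.7756 W/m².
HFC-134a: ΔF = 0.00016 × (66 − 1) = 0.00016 × 65 = 0.0104 W/m².
CF₄: Δ = 97 − 39 = 58 ppt = 0.058 ppb; ΔF = 0.090 × 0.058 = 0.0052 W/m².
Total ΔF = 2.9102 + 0.7756 + 0.0104 + 0.0052 = 3.7014 W/m².
ΔT = λ ΔF = 0.68 × 3.70 = 2.5160 K.

ΔF = 3.70 W/m²; ΔT = 2.5 K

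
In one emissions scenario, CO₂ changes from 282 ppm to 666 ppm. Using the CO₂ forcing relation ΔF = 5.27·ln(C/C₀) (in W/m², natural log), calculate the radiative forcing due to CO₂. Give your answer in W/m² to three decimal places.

CO₂ absorption bands are partially saturated, so forcing scales with the logarithm of the concentration ratio.
CO₂: 5.27 × ln(666/282) = 5.27 × ln(2.36170) = 5.27 × 0.85938 = 4.5289 W/m².

ΔF = 4.529 W/m²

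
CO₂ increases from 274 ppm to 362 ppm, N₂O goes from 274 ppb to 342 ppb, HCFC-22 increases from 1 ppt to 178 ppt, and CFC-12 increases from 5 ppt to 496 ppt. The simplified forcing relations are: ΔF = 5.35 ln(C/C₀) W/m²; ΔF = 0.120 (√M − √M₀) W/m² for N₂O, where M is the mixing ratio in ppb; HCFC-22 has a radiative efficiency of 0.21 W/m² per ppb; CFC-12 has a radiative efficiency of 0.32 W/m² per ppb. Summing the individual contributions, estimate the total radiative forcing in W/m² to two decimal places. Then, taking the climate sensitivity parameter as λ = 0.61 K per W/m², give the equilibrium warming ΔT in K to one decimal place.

ΔF = 1.92 W/m²; ΔT = 1.2 K

CO₂: 5.35 × ln(362/274) = 5.35 × ln(1.32117) = 5.35 × 0.27852 = 1.4901 W/m².
N₂O: 0.120 × (√342 − √274) = 0.120 × (18.4932 − 16.5529) = 0.120 × 1.9403 = 0.2328 W/m².
HCFC-22: Δ = 178 − 1 = 177 ppt = 0.177 ppb; ΔF = 0.21 × 0.177 = 0.0372 W/m².
CFC-12: Δ = 496 − 5 = 491 ppt = 0.491 ppb; ΔF = 0.32 × 0.491 = 0.1571 W/m².
Total ΔF = 1.4901 + 0.2328 + 0.0372 + 0.1571 = 1.9172 W/m².
ΔT = λ ΔF = 0.61 × 1.92 = 1.1712 K.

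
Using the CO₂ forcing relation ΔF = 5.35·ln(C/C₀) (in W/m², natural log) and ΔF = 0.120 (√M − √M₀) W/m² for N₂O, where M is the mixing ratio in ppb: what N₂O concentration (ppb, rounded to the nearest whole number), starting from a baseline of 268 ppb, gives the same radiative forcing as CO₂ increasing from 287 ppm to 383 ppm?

M ≈ 855 ppb

CO₂ forcing: 5.35 × ln(383/287) = 5.35 × 0.288553 = 1.54376 W/m².
Set 0.120(√M − √268) = 1.54376: √M = 1.54376/0.120 + √268 = 12.8647 + 16.3707 = 29.2354.
M = (29.2354)² = 854.71 ppb.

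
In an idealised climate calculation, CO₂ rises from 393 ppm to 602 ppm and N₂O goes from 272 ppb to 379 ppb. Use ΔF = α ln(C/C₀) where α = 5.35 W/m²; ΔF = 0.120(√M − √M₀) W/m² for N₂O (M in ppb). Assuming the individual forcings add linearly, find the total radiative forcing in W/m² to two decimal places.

ΔF = 2.64 W/m²

CO₂: 5.35 × ln(602/393) = 5.35 × ln(1.53181) = 5.35 × 0.42645 = 2.2815 W/m².
N₂O: 0.120 × (√379 − √272) = 0.120 × (19.4679 − 16.4924) = 0.120 × 2.9755 = 0.3571 W/m².
Total ΔF = 2.2815 + 0.3571 = 2.6386 W/m².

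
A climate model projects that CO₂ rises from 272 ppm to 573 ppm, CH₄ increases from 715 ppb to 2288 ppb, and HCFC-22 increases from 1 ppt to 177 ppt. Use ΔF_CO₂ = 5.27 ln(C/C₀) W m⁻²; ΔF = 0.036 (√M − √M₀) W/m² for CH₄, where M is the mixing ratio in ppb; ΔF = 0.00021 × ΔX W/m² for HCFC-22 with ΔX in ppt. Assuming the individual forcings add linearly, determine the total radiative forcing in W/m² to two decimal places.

ΔF = 4.72 W/m²

CO₂: 5.27 × ln(573/272) = 5.27 × ln(2.10662) = 5.27 × 0.74508 = 3.9266 W/m².
CH₄: 0.036 × (√2288 − √715) = 0.036 × (47.8330 − 26.7395) = 0.036 × 21.0935 = 0.7594 W/m².
HCFC-22: ΔF = 0.00021 × (177 − 1) = 0.00021 × 176 = 0.0370 W/m².
Total ΔF = 3.9266 + 0.7594 + 0.0370 = 4.7230 W/m².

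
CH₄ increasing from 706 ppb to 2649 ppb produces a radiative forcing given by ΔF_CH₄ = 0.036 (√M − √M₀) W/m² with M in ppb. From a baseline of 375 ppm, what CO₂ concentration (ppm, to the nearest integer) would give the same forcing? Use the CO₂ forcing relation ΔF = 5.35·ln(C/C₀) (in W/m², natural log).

CH₄ forcing: 0.036 × (√2649 − √706) = 0.036 × (51.4684 − 26.5707) = 0.036 × 24.8977 = 0.89632 W/m².
Set 5.35 ln(C/375) = 0.89632: ln(C/375) = 0.89632/5.35 = 0.16754, so C = 375 × e^0.16754 = 375 × 1.18239 = 443.40 ppm.

C ≈ 443 ppm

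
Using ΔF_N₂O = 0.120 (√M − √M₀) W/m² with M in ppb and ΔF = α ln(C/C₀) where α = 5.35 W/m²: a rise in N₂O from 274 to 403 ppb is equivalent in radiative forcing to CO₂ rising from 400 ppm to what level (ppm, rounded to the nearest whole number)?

N₂O forcing: 0.120 × (√403 − √274) = 0.120 × (20.0749 − 16.5529) = 0.120 × 3.5220 = 0.42264 W/m².
Set 5.35 ln(C/400) = 0.42264: ln(C/400) = 0.42264/5.35 = 0.07900, so C = 400 × e^0.07900 = 400 × 1.08220 = 432.88 ppm.

C ≈ 433 ppm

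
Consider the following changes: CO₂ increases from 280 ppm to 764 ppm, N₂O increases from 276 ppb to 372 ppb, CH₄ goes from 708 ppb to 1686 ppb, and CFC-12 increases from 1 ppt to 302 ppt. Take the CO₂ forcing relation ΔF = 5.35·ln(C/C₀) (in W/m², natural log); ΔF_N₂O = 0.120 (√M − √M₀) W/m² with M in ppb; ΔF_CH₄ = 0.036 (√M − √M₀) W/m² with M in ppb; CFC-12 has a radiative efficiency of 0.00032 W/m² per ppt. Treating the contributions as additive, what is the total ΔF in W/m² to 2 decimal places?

ΔF = 6.31 W/m²

CO₂: 5.35 × ln(764/280) = 5.35 × ln(2.72857) = 5.35 × 1.00378 = 5.3702 W/m².
N₂O: 0.120 × (√372 − √276) = 0.120 × (19.2873 − 16.6132) = 0.120 × 2.6741 = 0.3209 W/m².
CH₄: 0.036 × (√1686 − √708) = 0.036 × (41.0609 − 26.6083) = 0.036 × 14.4526 = 0.5203 W/m².
CFC-12: ΔF = 0.00032 × (302 − 1) = 0.00032 × 301 = 0.0963 W/m².
Total ΔF = 5.3702 + 0.3209 + 0.5203 + 0.0963 = 6.3077 W/m².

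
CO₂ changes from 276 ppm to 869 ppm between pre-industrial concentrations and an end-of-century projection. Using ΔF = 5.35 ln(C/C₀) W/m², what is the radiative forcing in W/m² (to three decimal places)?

ΔF = 6.136 W/m²

CO₂: 5.35 × ln(869/276) = 5.35 × ln(3.14855) = 5.35 × 1.14694 = 6.1361 W/m².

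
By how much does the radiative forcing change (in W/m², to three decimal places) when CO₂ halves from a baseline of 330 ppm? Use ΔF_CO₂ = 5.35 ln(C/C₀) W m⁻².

ΔF = -3.708 W/m²

ΔF = 5.35 × ln(0.5) = 5.35 × -0.69315 = -3.7084 W/m².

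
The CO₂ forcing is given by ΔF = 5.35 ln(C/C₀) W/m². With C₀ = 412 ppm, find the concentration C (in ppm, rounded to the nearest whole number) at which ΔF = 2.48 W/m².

Set 5.35 ln(C/412) = 2.48, so ln(C/412) = 2.48/5.35 = 0.46355.
Then C/412 = e^0.46355 = 1.58971, giving C = 412 × 1.58971 = 654.96 ppm.

C ≈ 655 ppm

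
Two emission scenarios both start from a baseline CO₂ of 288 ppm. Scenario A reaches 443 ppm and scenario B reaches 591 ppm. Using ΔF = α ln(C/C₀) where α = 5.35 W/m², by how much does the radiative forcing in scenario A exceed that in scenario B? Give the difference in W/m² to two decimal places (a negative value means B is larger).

ΔF_A = 5.35 ln(443/288) = 5.35 × 0.43061 = 2.3038 W/m².
ΔF_B = 5.35 ln(591/288) = 5.35 × 0.71886 = 3.8459 W/m².
Difference: 2.3038 − 3.8459 = -1.5421 W/m².
(Equivalently, ΔF_A − ΔF_B = 5.35 ln(443/591) = 5.35 × -0.28825 = -1.5421 W/m².)

ΔF_A − ΔF_B = -1.54 W/m²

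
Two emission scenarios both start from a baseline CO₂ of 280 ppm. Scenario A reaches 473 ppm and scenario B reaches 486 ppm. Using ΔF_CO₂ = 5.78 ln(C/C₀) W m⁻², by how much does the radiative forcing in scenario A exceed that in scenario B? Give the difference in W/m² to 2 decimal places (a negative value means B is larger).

ΔF_A = 5.78 ln(473/280) = 5.78 × 0.52431 = 3.0305 W/m².
ΔF_B = 5.78 ln(486/280) = 5.78 × 0.55142 = 3.1872 W/m².
Difference: 3.0305 − 3.1872 = -0.1567 W/m².
(Equivalently, ΔF_A − ΔF_B = 5.78 ln(473/486) = 5.78 × -0.02711 = -0.1567 W/m².)

ΔF_A − ΔF_B = -0.16 W/m²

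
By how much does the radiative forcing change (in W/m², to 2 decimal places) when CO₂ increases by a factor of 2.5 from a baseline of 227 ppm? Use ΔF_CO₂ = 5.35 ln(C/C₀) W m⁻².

ΔF = 5.35 × ln(2.5) = 5.35 × 0.91629 = 4.9022 W/m².

ΔF = 4.90 W/m²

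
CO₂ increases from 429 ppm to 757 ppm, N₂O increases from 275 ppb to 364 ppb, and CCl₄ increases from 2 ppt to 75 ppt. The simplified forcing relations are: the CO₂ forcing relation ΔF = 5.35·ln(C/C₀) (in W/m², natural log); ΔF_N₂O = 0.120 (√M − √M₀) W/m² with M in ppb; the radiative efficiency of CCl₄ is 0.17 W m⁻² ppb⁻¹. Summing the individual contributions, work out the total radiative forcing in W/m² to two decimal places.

CO₂: 5.35 × ln(757/429) = 5.35 × ln(1.76457) = 5.35 × 0.56791 = 3.0383 W/m².
N₂O: 0.120 × (√364 − √275) = 0.120 × (19.0788 − 16.5831) = 0.120 × 2.4957 = 0.2995 W/m².
CCl₄: Δ = 75 − 2 = 73 ppt = 0.073 ppb; ΔF = 0.17 × 0.073 = 0.0124 W/m².
Total ΔF = 3.0383 + 0.2995 + 0.0124 = 3.3502 W/m².

ΔF = 3.35 W/m²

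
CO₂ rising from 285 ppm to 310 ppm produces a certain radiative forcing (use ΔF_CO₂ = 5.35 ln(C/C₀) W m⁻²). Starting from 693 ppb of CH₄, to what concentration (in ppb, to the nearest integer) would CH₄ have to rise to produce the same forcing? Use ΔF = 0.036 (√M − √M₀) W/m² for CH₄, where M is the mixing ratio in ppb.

M ≈ 1507 ppb

CO₂ forcing: 5.35 × ln(310/285) = 5.35 × 0.084083 = 0.44984 W/m².
Set 0.036(√M − √693) = 0.44984: √M = 0.44984/0.036 + √693 = 12.4956 + 26.3249 = 38.8205.
M = (38.8205)² = 1507.03 ppb.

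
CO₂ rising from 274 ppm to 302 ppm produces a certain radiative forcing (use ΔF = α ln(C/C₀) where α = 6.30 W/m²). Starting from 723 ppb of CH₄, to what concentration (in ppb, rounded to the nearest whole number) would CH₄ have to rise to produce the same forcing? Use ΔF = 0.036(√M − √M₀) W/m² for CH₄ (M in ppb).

M ≈ 1929 ppb

CO₂ forcing: 6.30 × ln(302/274) = 6.30 × 0.097299 = 0.61298 W/m².
Set 0.036(√M − √723) = 0.61298: √M = 0.61298/0.036 + √723 = 17.0272 + 26.8887 = 43.9159.
M = (43.9159)² = 1928.61 ppb.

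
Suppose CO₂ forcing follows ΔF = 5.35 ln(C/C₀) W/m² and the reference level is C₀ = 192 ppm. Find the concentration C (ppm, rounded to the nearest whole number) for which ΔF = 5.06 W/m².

Set 5.35 ln(C/192) = 5.06, so ln(C/192) = 5.06/5.35 = 0.94579.
Then C/192 = e^0.94579 = 2.57485, giving C = 192 × 2.57485 = 494.37 ppm.

C ≈ 494 ppm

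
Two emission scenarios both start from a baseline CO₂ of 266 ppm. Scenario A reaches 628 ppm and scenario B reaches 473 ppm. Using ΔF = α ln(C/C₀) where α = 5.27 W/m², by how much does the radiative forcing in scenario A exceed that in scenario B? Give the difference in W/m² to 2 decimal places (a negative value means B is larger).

ΔF_A = 5.27 ln(628/266) = 5.27 × 0.85904 = 4.5271 W/m².
ΔF_B = 5.27 ln(473/266) = 5.27 × 0.57560 = 3.0334 W/m².
Difference: 4.5271 − 3.0334 = 1.4937 W/m².
(Equivalently, ΔF_A − ΔF_B = 5.27 ln(628/473) = 5.27 × 0.28344 = 1.4937 W/m².)

ΔF_A − ΔF_B = 1.49 W/m²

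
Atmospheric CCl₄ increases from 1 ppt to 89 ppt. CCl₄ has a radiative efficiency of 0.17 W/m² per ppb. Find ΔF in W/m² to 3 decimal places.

CCl₄: Δ = 89 − 1 = 88 ppt = 0.088 ppb; ΔF = 0.17 × 0.088 = 0.0150 W/m².

ΔF = 0.015 W/m²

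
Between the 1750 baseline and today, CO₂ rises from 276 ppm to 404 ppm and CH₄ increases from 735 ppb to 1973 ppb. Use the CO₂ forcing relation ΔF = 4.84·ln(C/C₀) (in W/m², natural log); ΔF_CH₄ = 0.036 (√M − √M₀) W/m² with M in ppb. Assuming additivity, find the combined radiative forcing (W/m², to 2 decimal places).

CO₂: 4.84 × ln(404/276) = 4.84 × ln(1.46377) = 4.84 × 0.38102 = 1.8441 W/m².
CH₄: 0.036 × (√1973 − √735) = 0.036 × (44.4185 − 27.1109) = 0.036 × 17.3076 = 0.6231 W/m².
Total ΔF = 1.8441 + 0.6231 = 2.4672 W/m².

ΔF = 2.47 W/m²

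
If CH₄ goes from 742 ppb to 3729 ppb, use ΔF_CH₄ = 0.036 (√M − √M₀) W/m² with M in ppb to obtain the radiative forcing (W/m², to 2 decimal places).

CH₄: 0.036 × (√3729 − √742) = 0.036 × (61.0655 − 27.2397) = 0.036 × 33.8258 = 1.2177 W/m².

ΔF = 1.22 W/m²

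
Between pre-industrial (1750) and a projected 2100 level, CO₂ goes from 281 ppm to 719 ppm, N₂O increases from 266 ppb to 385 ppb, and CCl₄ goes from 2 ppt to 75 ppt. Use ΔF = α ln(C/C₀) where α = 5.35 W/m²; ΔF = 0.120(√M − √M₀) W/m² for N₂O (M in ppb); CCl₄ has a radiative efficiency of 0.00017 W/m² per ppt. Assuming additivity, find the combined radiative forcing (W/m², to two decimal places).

ΔF = 5.44 W/m²

CO₂: 5.35 × ln(719/281) = 5.35 × ln(2.55872) = 5.35 × 0.93951 = 5.0264 W/m².
N₂O: 0.120 × (√385 − √266) = 0.120 × (19.6214 − 16.3095) = 0.120 × 3.3119 = 0.3974 W/m².
CCl₄: ΔF = 0.00017 × (75 − 2) = 0.00017 × 73 = 0.0124 W/m².
Total ΔF = 5.0264 + 0.3974 + 0.0124 = 5.4362 W/m².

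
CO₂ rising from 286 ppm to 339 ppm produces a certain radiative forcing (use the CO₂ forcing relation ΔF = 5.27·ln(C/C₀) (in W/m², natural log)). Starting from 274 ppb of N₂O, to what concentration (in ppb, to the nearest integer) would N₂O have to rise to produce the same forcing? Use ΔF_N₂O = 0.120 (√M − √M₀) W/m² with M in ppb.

CO₂ forcing: 5.27 × ln(339/286) = 5.27 × 0.170008 = 0.89594 W/m².
Set 0.120(√M − √274) = 0.89594: √M = 0.89594/0.120 + √274 = 7.4662 + 16.5529 = 24.0191.
M = (24.0191)² = 576.92 ppb.

M ≈ 577 ppb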